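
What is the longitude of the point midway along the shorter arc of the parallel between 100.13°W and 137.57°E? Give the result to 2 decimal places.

Signed shortest Δλ from -100.13° to +137.57° is -122.30°.
Midpoint longitude = -100.13° + (-122.30°)/2 = -100.13° − 61.15° = -161.28°.
(The naïve average (-100.13 + +137.57)/2 = 18.72° is on the wrong side of the globe.)

161.28°W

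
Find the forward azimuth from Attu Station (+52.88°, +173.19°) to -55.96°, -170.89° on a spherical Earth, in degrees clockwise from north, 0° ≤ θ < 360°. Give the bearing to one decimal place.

Δλ = -170.89 − 173.19 = -344.08°; wrapped into (−180°, 180°]: 15.92°.
θ = atan2( sin Δλ · cos φ₂ , cos φ₁ · sin φ₂ − sin φ₁ · cos φ₂ · cos Δλ )
  = atan2(0.15354, -0.92930) = 170.618° → normalised to [0°, 360°): 170.618°.

170.6°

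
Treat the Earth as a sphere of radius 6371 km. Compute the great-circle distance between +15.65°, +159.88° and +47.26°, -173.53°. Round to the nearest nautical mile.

2312 nmi

Δλ = -173.53 − 159.88 = -333.41°; wrapped into (−180°, 180°]: 26.59°.
Δφ = 47.26 − 15.65 = 31.61°.
a = sin²(Δφ/2) + cos φ₁ · cos φ₂ · sin²(Δλ/2) = 0.108742.
c = 2·atan2(√a, √(1−a)) = 0.67210 rad → d = 6371·c ≈ 4281.96 km ≈ 2312.07 nmi.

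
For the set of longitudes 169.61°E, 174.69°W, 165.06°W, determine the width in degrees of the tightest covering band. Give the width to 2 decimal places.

25.33°

Sort the longitudes: -174.69°, -165.06°, +169.61°.
Eastward gaps between consecutive values (wrapping around): 9.63°, 334.67°, 15.70°.
Largest gap = 334.67° ⇒ minimal covering band is its complement: 360° − 334.67° = 25.33°.
Band runs from +169.61° eastward to -165.06°, crossing the antimeridian.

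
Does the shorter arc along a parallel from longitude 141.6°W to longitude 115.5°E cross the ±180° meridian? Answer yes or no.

Yes

Naïve |115.5 − -141.6| = 257.1° > 180°, so the shorter arc goes the other way round — across 180°.
Signed shortest Δλ = ((115.5 − -141.6 + 180) mod 360) − 180 = -102.9°.
Going west by 102.9° from -141.6° passes through 180° before reaching +115.5°.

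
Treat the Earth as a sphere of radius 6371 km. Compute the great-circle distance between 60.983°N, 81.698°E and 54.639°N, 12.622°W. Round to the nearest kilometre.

5138 km

Δλ = -12.622 − 81.698 = -94.320°.
Δφ = 54.639 − 60.983 = -6.344°.
a = sin²(Δφ/2) + cos φ₁ · cos φ₂ · sin²(Δλ/2) = 0.153996.
c = 2·atan2(√a, √(1−a)) = 0.80653 rad → d = 6371·c ≈ 5138.40 km.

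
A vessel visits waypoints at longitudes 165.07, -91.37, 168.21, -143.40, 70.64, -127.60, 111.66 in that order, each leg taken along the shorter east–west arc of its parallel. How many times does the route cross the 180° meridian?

6

Leg 1: +165.07° → -91.37°, shortest Δλ = 103.56° (east) — crosses 180°.
Leg 2: -91.37° → +168.21°, shortest Δλ = -100.42° (west) — crosses 180°.
Leg 3: +168.21° → -143.40°, shortest Δλ = 48.39° (east) — crosses 180°.
Leg 4: -143.40° → +70.64°, shortest Δλ = -145.96° (west) — crosses 180°.
Leg 5: +70.64° → -127.60°, shortest Δλ = 161.76° (east) — crosses 180°.
Leg 6: -127.60° → +111.66°, shortest Δλ = -120.74° (west) — crosses 180°.
Total crossings: 6.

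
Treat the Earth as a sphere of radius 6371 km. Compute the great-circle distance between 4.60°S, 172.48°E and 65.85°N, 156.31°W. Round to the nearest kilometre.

8229 km

Δλ = -156.31 − 172.48 = -328.79°; wrapped into (−180°, 180°]: 31.21°.
Δφ = 65.85 − -4.60 = 70.45°.
a = sin²(Δφ/2) + cos φ₁ · cos φ₂ · sin²(Δλ/2) = 0.362196.
c = 2·atan2(√a, √(1−a)) = 1.29157 rad → d = 6371·c ≈ 8228.61 km.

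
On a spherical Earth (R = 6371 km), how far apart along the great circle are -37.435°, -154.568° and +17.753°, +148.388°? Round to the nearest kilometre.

Δλ = 148.388 − -154.568 = 302.956°; wrapped into (−180°, 180°]: -57.044°.
Δφ = 17.753 − -37.435 = 55.188°.
a = sin²(Δφ/2) + cos φ₁ · cos φ₂ · sin²(Δλ/2) = 0.386980.
c = 2·atan2(√a, √(1−a)) = 1.34279 rad → d = 6371·c ≈ 8554.89 km.

8555 km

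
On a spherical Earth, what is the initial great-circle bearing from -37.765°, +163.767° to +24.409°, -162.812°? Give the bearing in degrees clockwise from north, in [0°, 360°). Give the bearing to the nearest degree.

Δλ = -162.812 − 163.767 = -326.579°; wrapped into (−180°, 180°]: 33.421°.
θ = atan2( sin Δλ · cos φ₂ , cos φ₁ · sin φ₂ − sin φ₁ · cos φ₂ · cos Δλ )
  = atan2(0.50156, 0.79215) = 32.340° → normalised to [0°, 360°): 32.340°.

32°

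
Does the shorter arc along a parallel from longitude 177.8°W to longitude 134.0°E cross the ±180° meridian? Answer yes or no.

Yes

Naïve |134.0 − -177.8| = 311.8° > 180°, so the shorter arc goes the other way round — across 180°.
Signed shortest Δλ = ((134.0 − -177.8 + 180) mod 360) − 180 = -48.2°.
Going west by 48.2° from -177.8° passes through 180° before reaching +134.0°.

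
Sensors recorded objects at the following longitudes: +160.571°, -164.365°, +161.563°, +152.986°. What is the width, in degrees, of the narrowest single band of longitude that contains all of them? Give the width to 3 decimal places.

42.649°

Sort the longitudes: -164.365°, +152.986°, +160.571°, +161.563°.
Eastward gaps between consecutive values (wrapping around): 317.351°, 7.585°, 0.992°, 34.072°.
Largest gap = 317.351° ⇒ minimal covering band is its complement: 360° − 317.351° = 42.649°.
Band runs from +152.986° eastward to -164.365°, crossing the antimeridian.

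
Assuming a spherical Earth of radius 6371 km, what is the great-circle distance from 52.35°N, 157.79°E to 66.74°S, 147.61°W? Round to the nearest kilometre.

14010 km

Δλ = -147.61 − 157.79 = -305.40°; wrapped into (−180°, 180°]: 54.60°.
Δφ = -66.74 − 52.35 = -119.09°.
a = sin²(Δφ/2) + cos φ₁ · cos φ₂ · sin²(Δλ/2) = 0.793835.
c = 2·atan2(√a, √(1−a)) = 2.19897 rad → d = 6371·c ≈ 14009.65 km.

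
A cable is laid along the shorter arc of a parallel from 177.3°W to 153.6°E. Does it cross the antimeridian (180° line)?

Yes

Naïve |153.6 − -177.3| = 330.9° > 180°, so the shorter arc goes the other way round — across 180°.
Signed shortest Δλ = ((153.6 − -177.3 + 180) mod 360) − 180 = -29.1°.
Going west by 29.1° from -177.3° passes through 180° before reaching +153.6°.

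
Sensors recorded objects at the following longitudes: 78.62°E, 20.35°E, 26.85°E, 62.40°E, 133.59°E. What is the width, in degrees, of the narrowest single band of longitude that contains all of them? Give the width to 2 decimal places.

Sort the longitudes: +20.35°, +26.85°, +62.40°, +78.62°, +133.59°.
Eastward gaps between consecutive values (wrapping around): 6.50°, 35.55°, 16.22°, 54.97°, 246.76°.
Largest gap = 246.76° ⇒ minimal covering band is its complement: 360° − 246.76° = 113.24°.
Band runs from +20.35° eastward to +133.59°.

113.24°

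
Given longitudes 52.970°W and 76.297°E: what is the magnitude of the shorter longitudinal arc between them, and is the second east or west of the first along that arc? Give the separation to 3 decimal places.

129.267° east

Raw difference: 76.297 − -52.970 = 129.267°.
Normalise into (−180°, 180°]: 129.267° stays 129.267°.
Positive ⇒ the second point lies to the east; separation 129.267°.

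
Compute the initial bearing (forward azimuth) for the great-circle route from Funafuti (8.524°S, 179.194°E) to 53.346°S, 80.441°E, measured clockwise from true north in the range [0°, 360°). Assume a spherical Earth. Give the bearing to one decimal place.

Δλ = 80.441 − 179.194 = -98.753°.
θ = atan2( sin Δλ · cos φ₂ , cos φ₁ · sin φ₂ − sin φ₁ · cos φ₂ · cos Δλ )
  = atan2(-0.59003, -0.80686) = -143.823° → normalised to [0°, 360°): 216.177°.

216.2°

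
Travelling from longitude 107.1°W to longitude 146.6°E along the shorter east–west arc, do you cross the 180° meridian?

Yes

Naïve |146.6 − -107.1| = 253.7° > 180°, so the shorter arc goes the other way round — across 180°.
Signed shortest Δλ = ((146.6 − -107.1 + 180) mod 360) − 180 = -106.3°.
Going west by 106.3° from -107.1° passes through 180° before reaching +146.6°.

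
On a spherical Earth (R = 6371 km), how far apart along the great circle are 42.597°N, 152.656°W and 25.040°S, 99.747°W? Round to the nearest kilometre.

9268 km

Δλ = -99.747 − -152.656 = 52.909°.
Δφ = -25.040 − 42.597 = -67.637°.
a = sin²(Δφ/2) + cos φ₁ · cos φ₂ · sin²(Δλ/2) = 0.442124.
c = 2·atan2(√a, √(1−a)) = 1.45479 rad → d = 6371·c ≈ 9268.44 km.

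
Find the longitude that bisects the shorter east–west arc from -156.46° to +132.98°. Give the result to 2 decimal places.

+168.26°

Signed shortest Δλ from -156.46° to +132.98° is -70.56°.
Midpoint longitude = -156.46° + (-70.56°)/2 = -156.46° − 35.28° = -191.74°.
Normalise into (−180°, 180°]: +168.26°.
(The naïve average (-156.46 + +132.98)/2 = -11.74° is on the wrong side of the globe.)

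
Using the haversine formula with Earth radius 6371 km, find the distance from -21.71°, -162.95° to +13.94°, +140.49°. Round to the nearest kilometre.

7332 km

Δλ = 140.49 − -162.95 = 303.44°; wrapped into (−180°, 180°]: -56.56°.
Δφ = 13.94 − -21.71 = 35.65°.
a = sin²(Δφ/2) + cos φ₁ · cos φ₂ · sin²(Δλ/2) = 0.296108.
c = 2·atan2(√a, √(1−a)) = 1.15077 rad → d = 6371·c ≈ 7331.56 km.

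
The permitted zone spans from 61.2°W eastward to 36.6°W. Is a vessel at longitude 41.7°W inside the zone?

Band width going east from -61.2° to -36.6°: ((-36.6 − -61.2) mod 360) = 24.6°.
Offset of -41.7° east of the west edge: ((-41.7 − -61.2) mod 360) = 19.5°.
19.5° ≤ 24.6° ⇒ inside.

Yes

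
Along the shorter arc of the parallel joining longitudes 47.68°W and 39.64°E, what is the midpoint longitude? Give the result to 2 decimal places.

4.02°W

Signed shortest Δλ from -47.68° to +39.64° is +87.32°.
Midpoint longitude = -47.68° + (+87.32°)/2 = -47.68° + 43.66° = -4.02°.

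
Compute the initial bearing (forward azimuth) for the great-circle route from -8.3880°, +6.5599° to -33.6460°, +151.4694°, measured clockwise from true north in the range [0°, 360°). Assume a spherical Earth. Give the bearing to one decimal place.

Δλ = 151.4694 − 6.5599 = 144.9095°.
θ = atan2( sin Δλ · cos φ₂ , cos φ₁ · sin φ₂ − sin φ₁ · cos φ₂ · cos Δλ )
  = atan2(0.47857, -0.64750) = 143.532° → normalised to [0°, 360°): 143.532°.

143.5°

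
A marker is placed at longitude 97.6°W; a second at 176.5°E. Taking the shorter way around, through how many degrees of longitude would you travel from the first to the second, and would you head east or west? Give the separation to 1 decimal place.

Raw difference: 176.5 − -97.6 = 274.1°.
Normalise into (−180°, 180°]: 274.1° − 360° = -85.9°.
Negative ⇒ the second point lies to the west; separation 85.9°.

85.9° west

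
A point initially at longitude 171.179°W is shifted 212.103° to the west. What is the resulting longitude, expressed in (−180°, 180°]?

Start at -171.179°; shift −212.103° → -383.282°.
-383.282° lies outside (−180°, 180°]; add 360° → -23.282°.

23.282°W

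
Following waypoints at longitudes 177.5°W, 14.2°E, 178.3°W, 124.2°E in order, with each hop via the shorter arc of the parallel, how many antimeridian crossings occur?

3

Leg 1: -177.5° → +14.2°, shortest Δλ = -168.3° (west) — crosses 180°.
Leg 2: +14.2° → -178.3°, shortest Δλ = 167.5° (east) — crosses 180°.
Leg 3: -178.3° → +124.2°, shortest Δλ = -57.5° (west) — crosses 180°.
Total crossings: 3.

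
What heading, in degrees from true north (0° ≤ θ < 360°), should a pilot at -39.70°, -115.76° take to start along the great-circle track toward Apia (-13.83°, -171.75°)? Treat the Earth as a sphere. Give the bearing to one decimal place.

Δλ = -171.75 − -115.76 = -55.99°.
θ = atan2( sin Δλ · cos φ₂ , cos φ₁ · sin φ₂ − sin φ₁ · cos φ₂ · cos Δλ )
  = atan2(-0.80491, 0.16301) = -78.551° → normalised to [0°, 360°): 281.449°.

281.4°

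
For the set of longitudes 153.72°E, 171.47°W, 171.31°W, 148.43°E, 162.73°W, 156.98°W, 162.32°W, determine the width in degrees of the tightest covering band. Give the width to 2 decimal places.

Sort the longitudes: -171.47°, -171.31°, -162.73°, -162.32°, -156.98°, +148.43°, +153.72°.
Eastward gaps between consecutive values (wrapping around): 0.16°, 8.58°, 0.41°, 5.34°, 305.41°, 5.29°, 34.81°.
Largest gap = 305.41° ⇒ minimal covering band is its complement: 360° − 305.41° = 54.59°.
Band runs from +148.43° eastward to -156.98°, crossing the antimeridian.

54.59°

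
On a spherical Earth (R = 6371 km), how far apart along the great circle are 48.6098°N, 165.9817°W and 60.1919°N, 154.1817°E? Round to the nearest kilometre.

Δλ = 154.1817 − -165.9817 = 320.1634°; wrapped into (−180°, 180°]: -39.8366°.
Δφ = 60.1919 − 48.6098 = 11.5821°.
a = sin²(Δφ/2) + cos φ₁ · cos φ₂ · sin²(Δλ/2) = 0.048328.
c = 2·atan2(√a, √(1−a)) = 0.44329 rad → d = 6371·c ≈ 2824.21 km.

2824 km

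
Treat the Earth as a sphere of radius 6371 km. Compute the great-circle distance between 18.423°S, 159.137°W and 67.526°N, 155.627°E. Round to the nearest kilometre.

Δλ = 155.627 − -159.137 = 314.764°; wrapped into (−180°, 180°]: -45.236°.
Δφ = 67.526 − -18.423 = 85.949°.
a = sin²(Δφ/2) + cos φ₁ · cos φ₂ · sin²(Δλ/2) = 0.518319.
c = 2·atan2(√a, √(1−a)) = 1.60744 rad → d = 6371·c ≈ 10241.02 km.

10241 km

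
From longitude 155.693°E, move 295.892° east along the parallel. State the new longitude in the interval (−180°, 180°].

Start at +155.693°; shift +295.892° → +451.585°.
+451.585° lies outside (−180°, 180°]; subtract 360° → +91.585°.

91.585°E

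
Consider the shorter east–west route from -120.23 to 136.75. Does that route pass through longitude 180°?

Yes

Naïve |136.75 − -120.23| = 256.98° > 180°, so the shorter arc goes the other way round — across 180°.
Signed shortest Δλ = ((136.75 − -120.23 + 180) mod 360) − 180 = -103.02°.
Going west by 103.02° from -120.23° passes through 180° before reaching +136.75°.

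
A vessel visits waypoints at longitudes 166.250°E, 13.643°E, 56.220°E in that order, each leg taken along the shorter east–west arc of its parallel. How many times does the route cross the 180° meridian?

0

Leg 1: +166.250° → +13.643°, shortest Δλ = -152.607° (west) — does not cross 180°.
Leg 2: +13.643° → +56.220°, shortest Δλ = 42.577° (east) — does not cross 180°.
Total crossings: 0.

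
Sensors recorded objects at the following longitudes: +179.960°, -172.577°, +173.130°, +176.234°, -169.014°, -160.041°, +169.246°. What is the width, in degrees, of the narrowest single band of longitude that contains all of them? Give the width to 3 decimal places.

30.713°

Sort the longitudes: -172.577°, -169.014°, -160.041°, +169.246°, +173.130°, +176.234°, +179.960°.
Eastward gaps between consecutive values (wrapping around): 3.563°, 8.973°, 329.287°, 3.884°, 3.104°, 3.726°, 7.463°.
Largest gap = 329.287° ⇒ minimal covering band is its complement: 360° − 329.287° = 30.713°.
Band runs from +169.246° eastward to -160.041°, crossing the antimeridian.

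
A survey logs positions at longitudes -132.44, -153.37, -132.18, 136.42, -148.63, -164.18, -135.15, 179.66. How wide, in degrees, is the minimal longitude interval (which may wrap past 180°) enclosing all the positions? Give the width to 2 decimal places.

91.40°

Sort the longitudes: -164.18°, -153.37°, -148.63°, -135.15°, -132.44°, -132.18°, +136.42°, +179.66°.
Eastward gaps between consecutive values (wrapping around): 10.81°, 4.74°, 13.48°, 2.71°, 0.26°, 268.60°, 43.24°, 16.16°.
Largest gap = 268.60° ⇒ minimal covering band is its complement: 360° − 268.60° = 91.40°.
Band runs from +136.42° eastward to -132.18°, crossing the antimeridian.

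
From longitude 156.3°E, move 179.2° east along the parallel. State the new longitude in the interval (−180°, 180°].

Start at +156.3°; shift +179.2° → +335.5°.
+335.5° lies outside (−180°, 180°]; subtract 360° → -24.5°.

24.5°W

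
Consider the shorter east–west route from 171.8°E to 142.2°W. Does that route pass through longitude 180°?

Yes

Naïve |-142.2 − 171.8| = 314.0° > 180°, so the shorter arc goes the other way round — across 180°.
Signed shortest Δλ = ((-142.2 − 171.8 + 180) mod 360) − 180 = 46.0°.
Going east by 46.0° from +171.8° passes through 180° before reaching -142.2°.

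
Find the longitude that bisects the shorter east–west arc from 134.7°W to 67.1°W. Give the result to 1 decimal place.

Signed shortest Δλ from -134.7° to -67.1° is +67.6°.
Midpoint longitude = -134.7° + (+67.6°)/2 = -134.7° + 33.8° = -100.9°.

100.9°W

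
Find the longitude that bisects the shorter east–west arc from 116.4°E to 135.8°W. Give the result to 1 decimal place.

170.3°E

Signed shortest Δλ from +116.4° to -135.8° is +107.8°.
Midpoint longitude = +116.4° + (+107.8°)/2 = +116.4° + 53.9° = +170.3°.
(The naïve average (+116.4 + -135.8)/2 = -9.7° is on the wrong side of the globe.)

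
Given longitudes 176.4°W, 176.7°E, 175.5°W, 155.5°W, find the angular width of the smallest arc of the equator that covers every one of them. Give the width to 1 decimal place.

27.8°

Sort the longitudes: -176.4°, -175.5°, -155.5°, +176.7°.
Eastward gaps between consecutive values (wrapping around): 0.9°, 20.0°, 332.2°, 6.9°.
Largest gap = 332.2° ⇒ minimal covering band is its complement: 360° − 332.2° = 27.8°.
Band runs from +176.7° eastward to -155.5°, crossing the antimeridian.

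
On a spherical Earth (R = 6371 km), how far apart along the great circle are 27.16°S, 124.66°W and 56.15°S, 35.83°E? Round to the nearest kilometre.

Δλ = 35.83 − -124.66 = 160.49°.
Δφ = -56.15 − -27.16 = -28.99°.
a = sin²(Δφ/2) + cos φ₁ · cos φ₂ · sin²(Δλ/2) = 0.544021.
c = 2·atan2(√a, √(1−a)) = 1.65895 rad → d = 6371·c ≈ 10569.18 km.

10569 km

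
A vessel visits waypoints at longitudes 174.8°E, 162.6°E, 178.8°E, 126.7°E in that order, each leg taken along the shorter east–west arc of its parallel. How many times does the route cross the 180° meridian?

0

Leg 1: +174.8° → +162.6°, shortest Δλ = -12.2° (west) — does not cross 180°.
Leg 2: +162.6° → +178.8°, shortest Δλ = 16.2° (east) — does not cross 180°.
Leg 3: +178.8° → +126.7°, shortest Δλ = -52.1° (west) — does not cross 180°.
Total crossings: 0.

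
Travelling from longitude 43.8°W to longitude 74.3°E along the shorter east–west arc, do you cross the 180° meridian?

Signed shortest Δλ = ((74.3 − -43.8 + 180) mod 360) − 180 = 118.1°.
Going east by 118.1° from -43.8° reaches +74.3° without touching 180°.

No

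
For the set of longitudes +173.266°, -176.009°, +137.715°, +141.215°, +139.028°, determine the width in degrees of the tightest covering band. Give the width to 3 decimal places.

46.276°

Sort the longitudes: -176.009°, +137.715°, +139.028°, +141.215°, +173.266°.
Eastward gaps between consecutive values (wrapping around): 313.724°, 1.313°, 2.187°, 32.051°, 10.725°.
Largest gap = 313.724° ⇒ minimal covering band is its complement: 360° − 313.724° = 46.276°.
Band runs from +137.715° eastward to -176.009°, crossing the antimeridian.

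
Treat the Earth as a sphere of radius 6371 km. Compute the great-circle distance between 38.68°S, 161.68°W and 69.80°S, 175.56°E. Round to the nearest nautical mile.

Δλ = 175.56 − -161.68 = 337.24°; wrapped into (−180°, 180°]: -22.76°.
Δφ = -69.80 − -38.68 = -31.12°.
a = sin²(Δφ/2) + cos φ₁ · cos φ₂ · sin²(Δλ/2) = 0.082451.
c = 2·atan2(√a, √(1−a)) = 0.58249 rad → d = 6371·c ≈ 3711.02 km ≈ 2003.79 nmi.

2004 nmi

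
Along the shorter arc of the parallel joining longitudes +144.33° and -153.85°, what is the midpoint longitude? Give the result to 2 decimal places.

+175.24°

Signed shortest Δλ from +144.33° to -153.85° is +61.82°.
Midpoint longitude = +144.33° + (+61.82°)/2 = +144.33° + 30.91° = +175.24°.
(The naïve average (+144.33 + -153.85)/2 = -4.76° is on the wrong side of the globe.)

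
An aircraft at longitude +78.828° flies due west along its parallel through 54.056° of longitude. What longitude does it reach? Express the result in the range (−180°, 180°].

Start at +78.828°; shift −54.056° → +24.772°.
+24.772° already lies in (−180°, 180°].

+24.772°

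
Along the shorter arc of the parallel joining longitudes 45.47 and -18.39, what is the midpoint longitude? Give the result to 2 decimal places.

+13.54°

Signed shortest Δλ from +45.47° to -18.39° is -63.86°.
Midpoint longitude = +45.47° + (-63.86°)/2 = +45.47° − 31.93° = +13.54°.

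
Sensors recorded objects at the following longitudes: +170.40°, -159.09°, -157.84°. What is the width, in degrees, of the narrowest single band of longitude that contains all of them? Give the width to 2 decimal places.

31.76°

Sort the longitudes: -159.09°, -157.84°, +170.40°.
Eastward gaps between consecutive values (wrapping around): 1.25°, 328.24°, 30.51°.
Largest gap = 328.24° ⇒ minimal covering band is its complement: 360° − 328.24° = 31.76°.
Band runs from +170.40° eastward to -157.84°, crossing the antimeridian.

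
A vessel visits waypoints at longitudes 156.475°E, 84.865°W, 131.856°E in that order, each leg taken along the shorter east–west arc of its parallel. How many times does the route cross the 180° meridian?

2

Leg 1: +156.475° → -84.865°, shortest Δλ = 118.66° (east) — crosses 180°.
Leg 2: -84.865° → +131.856°, shortest Δλ = -143.279° (west) — crosses 180°.
Total crossings: 2.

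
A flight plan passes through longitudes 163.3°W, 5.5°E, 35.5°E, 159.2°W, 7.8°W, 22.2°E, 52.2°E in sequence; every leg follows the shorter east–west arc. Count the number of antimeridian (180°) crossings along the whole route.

1

Leg 1: -163.3° → +5.5°, shortest Δλ = 168.8° (east) — does not cross 180°.
Leg 2: +5.5° → +35.5°, shortest Δλ = 30.0° (east) — does not cross 180°.
Leg 3: +35.5° → -159.2°, shortest Δλ = 165.3° (east) — crosses 180°.
Leg 4: -159.2° → -7.8°, shortest Δλ = 151.4° (east) — does not cross 180°.
Leg 5: -7.8° → +22.2°, shortest Δλ = 30.0° (east) — does not cross 180°.
Leg 6: +22.2° → +52.2°, shortest Δλ = 30.0° (east) — does not cross 180°.
Total crossings: 1.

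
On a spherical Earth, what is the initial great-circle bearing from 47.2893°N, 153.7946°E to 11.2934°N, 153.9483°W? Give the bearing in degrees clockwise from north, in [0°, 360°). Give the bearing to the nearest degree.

Δλ = -153.9483 − 153.7946 = -307.7429°; wrapped into (−180°, 180°]: 52.2571°.
θ = atan2( sin Δλ · cos φ₂ , cos φ₁ · sin φ₂ − sin φ₁ · cos φ₂ · cos Δλ )
  = atan2(0.77545, -0.30824) = 111.677° → normalised to [0°, 360°): 111.677°.

112°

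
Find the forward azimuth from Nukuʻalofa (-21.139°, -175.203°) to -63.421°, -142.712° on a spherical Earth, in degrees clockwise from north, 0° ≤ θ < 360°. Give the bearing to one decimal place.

161.0°

Δλ = -142.712 − -175.203 = 32.491°.
θ = atan2( sin Δλ · cos φ₂ , cos φ₁ · sin φ₂ − sin φ₁ · cos φ₂ · cos Δλ )
  = atan2(0.24035, -0.69804) = 161.001° → normalised to [0°, 360°): 161.001°.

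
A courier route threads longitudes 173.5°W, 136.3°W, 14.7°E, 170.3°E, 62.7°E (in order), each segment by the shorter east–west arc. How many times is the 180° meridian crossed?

Leg 1: -173.5° → -136.3°, shortest Δλ = 37.2° (east) — does not cross 180°.
Leg 2: -136.3° → +14.7°, shortest Δλ = 151.0° (east) — does not cross 180°.
Leg 3: +14.7° → +170.3°, shortest Δλ = 155.6° (east) — does not cross 180°.
Leg 4: +170.3° → +62.7°, shortest Δλ = -107.6° (west) — does not cross 180°.
Total crossings: 0.

0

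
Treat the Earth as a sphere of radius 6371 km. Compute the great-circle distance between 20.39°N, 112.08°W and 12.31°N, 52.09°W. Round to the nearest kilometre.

Δλ = -52.09 − -112.08 = 59.99°.
Δφ = 12.31 − 20.39 = -8.08°.
a = sin²(Δφ/2) + cos φ₁ · cos φ₂ · sin²(Δλ/2) = 0.233842.
c = 2·atan2(√a, √(1−a)) = 1.00946 rad → d = 6371·c ≈ 6431.29 km.

6431 km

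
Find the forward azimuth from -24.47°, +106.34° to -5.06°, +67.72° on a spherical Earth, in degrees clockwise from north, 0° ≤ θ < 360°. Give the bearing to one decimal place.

Δλ = 67.72 − 106.34 = -38.62°.
θ = atan2( sin Δλ · cos φ₂ , cos φ₁ · sin φ₂ − sin φ₁ · cos φ₂ · cos Δλ )
  = atan2(-0.62172, 0.24209) = -68.725° → normalised to [0°, 360°): 291.275°.

291.3°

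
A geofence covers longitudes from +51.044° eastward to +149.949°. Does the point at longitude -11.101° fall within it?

No

Band width going east from +51.044° to +149.949°: ((149.949 − 51.044) mod 360) = 98.905°.
Offset of -11.101° east of the west edge: ((-11.101 − 51.044) mod 360) = 297.855°.
297.855° > 98.905° ⇒ outside.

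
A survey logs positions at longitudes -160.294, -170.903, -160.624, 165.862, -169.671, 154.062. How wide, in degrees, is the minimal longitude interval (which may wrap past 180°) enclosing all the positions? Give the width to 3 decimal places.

45.644°

Sort the longitudes: -170.903°, -169.671°, -160.624°, -160.294°, +154.062°, +165.862°.
Eastward gaps between consecutive values (wrapping around): 1.232°, 9.047°, 0.330°, 314.356°, 11.800°, 23.235°.
Largest gap = 314.356° ⇒ minimal covering band is its complement: 360° − 314.356° = 45.644°.
Band runs from +154.062° eastward to -160.294°, crossing the antimeridian.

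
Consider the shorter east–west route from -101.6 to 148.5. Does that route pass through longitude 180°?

Naïve |148.5 − -101.6| = 250.1° > 180°, so the shorter arc goes the other way round — across 180°.
Signed shortest Δλ = ((148.5 − -101.6 + 180) mod 360) − 180 = -109.9°.
Going west by 109.9° from -101.6° passes through 180° before reaching +148.5°.

Yes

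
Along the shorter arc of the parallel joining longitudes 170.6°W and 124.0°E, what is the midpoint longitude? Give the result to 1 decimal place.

Signed shortest Δλ from -170.6° to +124.0° is -65.4°.
Midpoint longitude = -170.6° + (-65.4°)/2 = -170.6° − 32.7° = -203.3°.
Normalise into (−180°, 180°]: +156.7°.
(The naïve average (-170.6 + +124.0)/2 = -23.3° is on the wrong side of the globe.)

156.7°E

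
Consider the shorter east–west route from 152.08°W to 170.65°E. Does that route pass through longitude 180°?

Yes

Naïve |170.65 − -152.08| = 322.73° > 180°, so the shorter arc goes the other way round — across 180°.
Signed shortest Δλ = ((170.65 − -152.08 + 180) mod 360) − 180 = -37.27°.
Going west by 37.27° from -152.08° passes through 180° before reaching +170.65°.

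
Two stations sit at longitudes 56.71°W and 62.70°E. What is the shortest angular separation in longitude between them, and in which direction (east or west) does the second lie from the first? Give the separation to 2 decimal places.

Raw difference: 62.70 − -56.71 = 119.41°.
Normalise into (−180°, 180°]: 119.41° stays 119.41°.
Positive ⇒ the second point lies to the east; separation 119.41°.

119.41° east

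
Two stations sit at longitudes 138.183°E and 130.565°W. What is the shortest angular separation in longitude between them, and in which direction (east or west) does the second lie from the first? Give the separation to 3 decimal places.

91.252° east

Raw difference: -130.565 − 138.183 = -268.748°.
Normalise into (−180°, 180°]: -268.748° + 360° = 91.252°.
Positive ⇒ the second point lies to the east; separation 91.252°.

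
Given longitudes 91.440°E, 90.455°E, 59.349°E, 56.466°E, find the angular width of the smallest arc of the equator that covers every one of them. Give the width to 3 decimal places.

34.974°

Sort the longitudes: +56.466°, +59.349°, +90.455°, +91.440°.
Eastward gaps between consecutive values (wrapping around): 2.883°, 31.106°, 0.985°, 325.026°.
Largest gap = 325.026° ⇒ minimal covering band is its complement: 360° − 325.026° = 34.974°.
Band runs from +56.466° eastward to +91.440°.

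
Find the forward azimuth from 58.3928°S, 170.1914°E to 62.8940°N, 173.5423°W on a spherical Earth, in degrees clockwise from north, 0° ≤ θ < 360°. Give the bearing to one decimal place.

8.6°

Δλ = -173.5423 − 170.1914 = -343.7337°; wrapped into (−180°, 180°]: 16.2663°.
θ = atan2( sin Δλ · cos φ₂ , cos φ₁ · sin φ₂ − sin φ₁ · cos φ₂ · cos Δλ )
  = atan2(0.12763, 0.83904) = 8.649° → normalised to [0°, 360°): 8.649°.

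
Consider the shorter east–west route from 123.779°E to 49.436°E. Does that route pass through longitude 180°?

Signed shortest Δλ = ((49.436 − 123.779 + 180) mod 360) − 180 = -74.343°.
Going west by 74.343° from +123.779° reaches +49.436° without touching 180°.

No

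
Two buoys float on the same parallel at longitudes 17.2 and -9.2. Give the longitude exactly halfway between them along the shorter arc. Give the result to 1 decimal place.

+4.0°

Signed shortest Δλ from +17.2° to -9.2° is -26.4°.
Midpoint longitude = +17.2° + (-26.4°)/2 = +17.2° − 13.2° = +4.0°.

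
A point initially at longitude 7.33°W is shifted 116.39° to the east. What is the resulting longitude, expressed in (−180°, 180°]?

Start at -7.33°; shift +116.39° → +109.06°.
+109.06° already lies in (−180°, 180°].

109.06°E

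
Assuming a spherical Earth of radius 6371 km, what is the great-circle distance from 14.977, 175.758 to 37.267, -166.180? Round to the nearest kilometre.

Δλ = -166.180 − 175.758 = -341.938°; wrapped into (−180°, 180°]: 18.062°.
Δφ = 37.267 − 14.977 = 22.290°.
a = sin²(Δφ/2) + cos φ₁ · cos φ₂ · sin²(Δλ/2) = 0.056304.
c = 2·atan2(√a, √(1−a)) = 0.47914 rad → d = 6371·c ≈ 3052.61 km.

3053 km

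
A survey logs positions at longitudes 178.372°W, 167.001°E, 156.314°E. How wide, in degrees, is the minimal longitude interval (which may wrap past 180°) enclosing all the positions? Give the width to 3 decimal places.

Sort the longitudes: -178.372°, +156.314°, +167.001°.
Eastward gaps between consecutive values (wrapping around): 334.686°, 10.687°, 14.627°.
Largest gap = 334.686° ⇒ minimal covering band is its complement: 360° − 334.686° = 25.314°.
Band runs from +156.314° eastward to -178.372°, crossing the antimeridian.

25.314°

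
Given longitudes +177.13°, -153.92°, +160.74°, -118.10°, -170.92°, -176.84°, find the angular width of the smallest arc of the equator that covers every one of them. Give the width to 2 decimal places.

81.16°

Sort the longitudes: -176.84°, -170.92°, -153.92°, -118.10°, +160.74°, +177.13°.
Eastward gaps between consecutive values (wrapping around): 5.92°, 17.00°, 35.82°, 278.84°, 16.39°, 6.03°.
Largest gap = 278.84° ⇒ minimal covering band is its complement: 360° − 278.84° = 81.16°.
Band runs from +160.74° eastward to -118.10°, crossing the antimeridian.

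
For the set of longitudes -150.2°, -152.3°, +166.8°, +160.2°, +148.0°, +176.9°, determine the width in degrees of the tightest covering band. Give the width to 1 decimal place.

Sort the longitudes: -152.3°, -150.2°, +148.0°, +160.2°, +166.8°, +176.9°.
Eastward gaps between consecutive values (wrapping around): 2.1°, 298.2°, 12.2°, 6.6°, 10.1°, 30.8°.
Largest gap = 298.2° ⇒ minimal covering band is its complement: 360° − 298.2° = 61.8°.
Band runs from +148.0° eastward to -150.2°, crossing the antimeridian.

61.8°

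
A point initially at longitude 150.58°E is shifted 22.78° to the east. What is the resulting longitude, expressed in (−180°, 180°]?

173.36°E

Start at +150.58°; shift +22.78° → +173.36°.
+173.36° already lies in (−180°, 180°].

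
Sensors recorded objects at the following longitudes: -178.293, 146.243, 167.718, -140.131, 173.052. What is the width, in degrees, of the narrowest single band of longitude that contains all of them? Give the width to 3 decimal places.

73.626°

Sort the longitudes: -178.293°, -140.131°, +146.243°, +167.718°, +173.052°.
Eastward gaps between consecutive values (wrapping around): 38.162°, 286.374°, 21.475°, 5.334°, 8.655°.
Largest gap = 286.374° ⇒ minimal covering band is its complement: 360° − 286.374° = 73.626°.
Band runs from +146.243° eastward to -140.131°, crossing the antimeridian.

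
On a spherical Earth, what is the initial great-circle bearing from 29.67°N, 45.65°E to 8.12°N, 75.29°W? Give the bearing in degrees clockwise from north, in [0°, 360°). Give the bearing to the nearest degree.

Δλ = -75.29 − 45.65 = -120.94°.
θ = atan2( sin Δλ · cos φ₂ , cos φ₁ · sin φ₂ − sin φ₁ · cos φ₂ · cos Δλ )
  = atan2(-0.84911, 0.37468) = -66.190° → normalised to [0°, 360°): 293.810°.

294°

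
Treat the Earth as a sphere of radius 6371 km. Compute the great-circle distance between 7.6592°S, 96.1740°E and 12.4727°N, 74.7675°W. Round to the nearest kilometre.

Δλ = -74.7675 − 96.1740 = -170.9415°.
Δφ = 12.4727 − -7.6592 = 20.1319°.
a = sin²(Δφ/2) + cos φ₁ · cos φ₂ · sin²(Δλ/2) = 0.992202.
c = 2·atan2(√a, √(1−a)) = 2.96475 rad → d = 6371·c ≈ 18888.43 km.

18888 km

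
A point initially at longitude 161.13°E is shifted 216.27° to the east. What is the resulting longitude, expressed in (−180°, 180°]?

17.40°E

Start at +161.13°; shift +216.27° → +377.40°.
+377.40° lies outside (−180°, 180°]; subtract 360° → +17.40°.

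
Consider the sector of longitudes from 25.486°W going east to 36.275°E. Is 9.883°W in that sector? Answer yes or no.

Band width going east from -25.486° to +36.275°: ((36.275 − -25.486) mod 360) = 61.761°.
Offset of -9.883° east of the west edge: ((-9.883 − -25.486) mod 360) = 15.603°.
15.603° ≤ 61.761° ⇒ inside.

Yes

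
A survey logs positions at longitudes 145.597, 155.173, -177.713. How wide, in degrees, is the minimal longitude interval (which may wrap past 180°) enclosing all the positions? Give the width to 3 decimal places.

Sort the longitudes: -177.713°, +145.597°, +155.173°.
Eastward gaps between consecutive values (wrapping around): 323.310°, 9.576°, 27.114°.
Largest gap = 323.310° ⇒ minimal covering band is its complement: 360° − 323.310° = 36.690°.
Band runs from +145.597° eastward to -177.713°, crossing the antimeridian.

36.690°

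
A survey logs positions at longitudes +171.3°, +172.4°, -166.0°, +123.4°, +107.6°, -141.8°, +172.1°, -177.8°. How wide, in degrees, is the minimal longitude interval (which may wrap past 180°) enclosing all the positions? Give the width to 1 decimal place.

110.6°

Sort the longitudes: -177.8°, -166.0°, -141.8°, +107.6°, +123.4°, +171.3°, +172.1°, +172.4°.
Eastward gaps between consecutive values (wrapping around): 11.8°, 24.2°, 249.4°, 15.8°, 47.9°, 0.8°, 0.3°, 9.8°.
Largest gap = 249.4° ⇒ minimal covering band is its complement: 360° − 249.4° = 110.6°.
Band runs from +107.6° eastward to -141.8°, crossing the antimeridian.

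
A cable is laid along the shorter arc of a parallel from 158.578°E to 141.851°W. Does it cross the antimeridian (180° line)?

Naïve |-141.851 − 158.578| = 300.429° > 180°, so the shorter arc goes the other way round — across 180°.
Signed shortest Δλ = ((-141.851 − 158.578 + 180) mod 360) − 180 = 59.571°.
Going east by 59.571° from +158.578° passes through 180° before reaching -141.851°.

Yes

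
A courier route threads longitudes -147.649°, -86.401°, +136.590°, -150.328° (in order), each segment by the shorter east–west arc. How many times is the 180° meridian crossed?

Leg 1: -147.649° → -86.401°, shortest Δλ = 61.248° (east) — does not cross 180°.
Leg 2: -86.401° → +136.590°, shortest Δλ = -137.009° (west) — crosses 180°.
Leg 3: +136.590° → -150.328°, shortest Δλ = 73.082° (east) — crosses 180°.
Total crossings: 2.

2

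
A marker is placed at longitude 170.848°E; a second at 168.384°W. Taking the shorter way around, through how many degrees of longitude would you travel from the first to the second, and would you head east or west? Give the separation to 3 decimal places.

Raw difference: -168.384 − 170.848 = -339.232°.
Normalise into (−180°, 180°]: -339.232° + 360° = 20.768°.
Positive ⇒ the second point lies to the east; separation 20.768°.

20.768° east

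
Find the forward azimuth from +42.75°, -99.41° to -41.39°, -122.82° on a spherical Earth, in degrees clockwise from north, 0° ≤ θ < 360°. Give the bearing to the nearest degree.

Δλ = -122.82 − -99.41 = -23.41°.
θ = atan2( sin Δλ · cos φ₂ , cos φ₁ · sin φ₂ − sin φ₁ · cos φ₂ · cos Δλ )
  = atan2(-0.29807, -0.95286) = -162.629° → normalised to [0°, 360°): 197.371°.

197°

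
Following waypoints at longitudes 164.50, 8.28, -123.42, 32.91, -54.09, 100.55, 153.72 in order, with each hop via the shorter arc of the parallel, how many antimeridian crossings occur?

Leg 1: +164.50° → +8.28°, shortest Δλ = -156.22° (west) — does not cross 180°.
Leg 2: +8.28° → -123.42°, shortest Δλ = -131.7° (west) — does not cross 180°.
Leg 3: -123.42° → +32.91°, shortest Δλ = 156.33° (east) — does not cross 180°.
Leg 4: +32.91° → -54.09°, shortest Δλ = -87.0° (west) — does not cross 180°.
Leg 5: -54.09° → +100.55°, shortest Δλ = 154.64° (east) — does not cross 180°.
Leg 6: +100.55° → +153.72°, shortest Δλ = 53.17° (east) — does not cross 180°.
Total crossings: 0.

0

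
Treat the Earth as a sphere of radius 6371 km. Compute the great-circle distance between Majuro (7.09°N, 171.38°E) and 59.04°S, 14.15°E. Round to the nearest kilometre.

13923 km

Δλ = 14.15 − 171.38 = -157.23°.
Δφ = -59.04 − 7.09 = -66.13°.
a = sin²(Δφ/2) + cos φ₁ · cos φ₂ · sin²(Δλ/2) = 0.788282.
c = 2·atan2(√a, √(1−a)) = 2.18531 rad → d = 6371·c ≈ 13922.62 km.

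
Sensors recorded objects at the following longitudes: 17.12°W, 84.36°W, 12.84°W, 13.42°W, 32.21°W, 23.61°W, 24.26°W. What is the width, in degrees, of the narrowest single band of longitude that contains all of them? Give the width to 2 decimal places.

71.52°

Sort the longitudes: -84.36°, -32.21°, -24.26°, -23.61°, -17.12°, -13.42°, -12.84°.
Eastward gaps between consecutive values (wrapping around): 52.15°, 7.95°, 0.65°, 6.49°, 3.70°, 0.58°, 288.48°.
Largest gap = 288.48° ⇒ minimal covering band is its complement: 360° − 288.48° = 71.52°.
Band runs from -84.36° eastward to -12.84°.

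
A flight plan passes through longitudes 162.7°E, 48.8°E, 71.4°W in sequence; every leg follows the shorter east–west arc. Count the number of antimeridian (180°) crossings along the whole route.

Leg 1: +162.7° → +48.8°, shortest Δλ = -113.9° (west) — does not cross 180°.
Leg 2: +48.8° → -71.4°, shortest Δλ = -120.2° (west) — does not cross 180°.
Total crossings: 0.

0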